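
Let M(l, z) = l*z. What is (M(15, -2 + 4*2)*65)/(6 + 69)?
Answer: 78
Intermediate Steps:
(M(15, -2 + 4*2)*65)/(6 + 69) = ((15*(-2 + 4*2))*65)/(6 + 69) = ((15*(-2 + 8))*65)/75 = ((15*6)*65)*(1/75) = (90*65)*(1/75) = 5850*(1/75) = 78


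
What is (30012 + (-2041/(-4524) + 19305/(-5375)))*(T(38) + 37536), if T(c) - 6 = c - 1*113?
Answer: 140205439879683/124700 ≈ 1.1243e+9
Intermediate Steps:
T(c) = -107 + c (T(c) = 6 + (c - 1*113) = 6 + (c - 113) = 6 + (-113 + c) = -107 + c)
(30012 + (-2041/(-4524) + 19305/(-5375)))*(T(38) + 37536) = (30012 + (-2041/(-4524) + 19305/(-5375)))*((-107 + 38) + 37536) = (30012 + (-2041*(-1/4524) + 19305*(-1/5375)))*(-69 + 37536) = (30012 + (157/348 - 3861/1075))*37467 = (30012 - 1174853/374100)*37467 = (11226314347/374100)*37467 = 140205439879683/124700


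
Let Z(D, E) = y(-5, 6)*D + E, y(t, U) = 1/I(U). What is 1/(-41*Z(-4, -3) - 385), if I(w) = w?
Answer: -3/704 ≈ -0.0042614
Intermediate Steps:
y(t, U) = 1/U
Z(D, E) = E + D/6 (Z(D, E) = D/6 + E = E + D/6)
1/(-41*Z(-4, -3) - 385) = 1/(-41*(-3 + (⅙)*(-4)) - 385) = 1/(-41*(-3 - ⅔) - 385) = 1/(-41*(-11/3) - 385) = 1/(451/3 - 385) = 1/(-704/3) = -3/704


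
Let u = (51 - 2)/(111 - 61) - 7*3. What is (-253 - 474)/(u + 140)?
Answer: -36350/5999 ≈ -6.0593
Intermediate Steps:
u = -1001/50 (u = 49/50 - 1*21 = 49*(1/50) - 21 = 49/50 - 21 = -1001/50 ≈ -20.020)
(-253 - 474)/(u + 140) = (-253 - 474)/(-1001/50 + 140) = -727/5999/50 = -727*50/5999 = -36350/5999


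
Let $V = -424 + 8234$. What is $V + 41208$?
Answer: $49018$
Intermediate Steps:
$V = 7810$
$V + 41208 = 7810 + 41208 = 49018$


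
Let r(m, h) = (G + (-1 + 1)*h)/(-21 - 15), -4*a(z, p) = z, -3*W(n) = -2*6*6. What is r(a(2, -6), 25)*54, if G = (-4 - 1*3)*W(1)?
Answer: 252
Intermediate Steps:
W(n) = 24 (W(n) = -(-2*6)*6/3 = -(-4)*6 = -⅓*(-72) = 24)
G = -168 (G = (-4 - 1*3)*24 = (-4 - 3)*24 = -7*24 = -168)
a(z, p) = -z/4
r(m, h) = 14/3 (r(m, h) = (-168 + (-1 + 1)*h)/(-21 - 15) = (-168 + 0*h)/(-36) = (-168 + 0)*(-1/36) = -168*(-1/36) = 14/3)
r(a(2, -6), 25)*54 = (14/3)*54 = 252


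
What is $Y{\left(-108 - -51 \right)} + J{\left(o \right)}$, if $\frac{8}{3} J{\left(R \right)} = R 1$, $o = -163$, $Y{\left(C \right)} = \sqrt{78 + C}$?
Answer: $- \frac{489}{8} + \sqrt{21} \approx -56.542$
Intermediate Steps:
$J{\left(R \right)} = \frac{3 R}{8}$ ($J{\left(R \right)} = \frac{3 R 1}{8} = \frac{3 R}{8}$)
$Y{\left(-108 - -51 \right)} + J{\left(o \right)} = \sqrt{78 - 57} + \frac{3}{8} \left(-163\right) = \sqrt{78 + \left(-108 + 51\right)} - \frac{489}{8} = \sqrt{78 - 57} - \frac{489}{8} = \sqrt{21} - \frac{489}{8} = - \frac{489}{8} + \sqrt{21}$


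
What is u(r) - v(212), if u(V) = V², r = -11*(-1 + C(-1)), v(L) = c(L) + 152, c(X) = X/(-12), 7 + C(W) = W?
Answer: 29000/3 ≈ 9666.7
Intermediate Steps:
C(W) = -7 + W
c(X) = -X/12 (c(X) = X*(-1/12) = -X/12)
v(L) = 152 - L/12 (v(L) = -L/12 + 152 = 152 - L/12)
r = 99 (r = -11*(-1 + (-7 - 1)) = -11*(-1 - 8) = -11*(-9) = 99)
u(r) - v(212) = 99² - (152 - 1/12*212) = 9801 - (152 - 53/3) = 9801 - 1*403/3 = 9801 - 403/3 = 29000/3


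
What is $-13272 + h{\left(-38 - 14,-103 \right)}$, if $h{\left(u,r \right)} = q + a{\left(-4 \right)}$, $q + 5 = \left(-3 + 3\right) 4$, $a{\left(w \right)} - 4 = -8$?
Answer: $-13281$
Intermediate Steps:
$a{\left(w \right)} = -4$ ($a{\left(w \right)} = 4 - 8 = -4$)
$q = -5$ ($q = -5 + \left(-3 + 3\right) 4 = -5 + 0 \cdot 4 = -5 + 0 = -5$)
$h{\left(u,r \right)} = -9$ ($h{\left(u,r \right)} = -5 - 4 = -9$)
$-13272 + h{\left(-38 - 14,-103 \right)} = -13272 - 9 = -13281$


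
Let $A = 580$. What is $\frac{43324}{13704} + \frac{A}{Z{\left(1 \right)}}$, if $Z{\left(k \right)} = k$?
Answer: $\frac{1997911}{3426} \approx 583.16$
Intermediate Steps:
$\frac{43324}{13704} + \frac{A}{Z{\left(1 \right)}} = \frac{43324}{13704} + \frac{580}{1} = 43324 \cdot \frac{1}{13704} + 580 \cdot 1 = \frac{10831}{3426} + 580 = \frac{1997911}{3426}$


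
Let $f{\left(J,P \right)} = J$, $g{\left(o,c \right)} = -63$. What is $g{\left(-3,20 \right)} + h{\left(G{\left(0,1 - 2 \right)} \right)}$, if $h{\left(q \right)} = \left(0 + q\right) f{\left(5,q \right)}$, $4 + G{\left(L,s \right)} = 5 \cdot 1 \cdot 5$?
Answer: $42$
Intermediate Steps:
$G{\left(L,s \right)} = 21$ ($G{\left(L,s \right)} = -4 + 5 \cdot 1 \cdot 5 = -4 + 5 \cdot 5 = -4 + 25 = 21$)
$h{\left(q \right)} = 5 q$ ($h{\left(q \right)} = \left(0 + q\right) 5 = q 5 = 5 q$)
$g{\left(-3,20 \right)} + h{\left(G{\left(0,1 - 2 \right)} \right)} = -63 + 5 \cdot 21 = -63 + 105 = 42$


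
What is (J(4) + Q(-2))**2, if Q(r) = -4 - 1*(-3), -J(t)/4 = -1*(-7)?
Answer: 841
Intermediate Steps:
J(t) = -28 (J(t) = -(-4)*(-7) = -4*7 = -28)
Q(r) = -1 (Q(r) = -4 + 3 = -1)
(J(4) + Q(-2))**2 = (-28 - 1)**2 = (-29)**2 = 841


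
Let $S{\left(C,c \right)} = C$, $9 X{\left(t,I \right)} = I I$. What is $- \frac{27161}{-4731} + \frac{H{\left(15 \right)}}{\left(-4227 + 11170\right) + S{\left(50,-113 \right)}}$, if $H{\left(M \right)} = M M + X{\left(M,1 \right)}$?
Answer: $\frac{573005621}{99251649} \approx 5.7733$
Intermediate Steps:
$X{\left(t,I \right)} = \frac{I^{2}}{9}$ ($X{\left(t,I \right)} = \frac{I I}{9} = \frac{I^{2}}{9}$)
$H{\left(M \right)} = \frac{1}{9} + M^{2}$ ($H{\left(M \right)} = M M + \frac{1^{2}}{9} = M^{2} + \frac{1}{9} \cdot 1 = M^{2} + \frac{1}{9} = \frac{1}{9} + M^{2}$)
$- \frac{27161}{-4731} + \frac{H{\left(15 \right)}}{\left(-4227 + 11170\right) + S{\left(50,-113 \right)}} = - \frac{27161}{-4731} + \frac{\frac{1}{9} + 15^{2}}{\left(-4227 + 11170\right) + 50} = \left(-27161\right) \left(- \frac{1}{4731}\right) + \frac{\frac{1}{9} + 225}{6943 + 50} = \frac{27161}{4731} + \frac{2026}{9 \cdot 6993} = \frac{27161}{4731} + \frac{2026}{9} \cdot \frac{1}{6993} = \frac{27161}{4731} + \frac{2026}{62937} = \frac{573005621}{99251649}$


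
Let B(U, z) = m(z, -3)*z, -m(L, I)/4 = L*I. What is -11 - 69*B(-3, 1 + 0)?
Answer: -839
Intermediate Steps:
m(L, I) = -4*I*L (m(L, I) = -4*L*I = -4*I*L)
B(U, z) = 12*z**2 (B(U, z) = (-4*(-3)*z)*z = (12*z)*z = 12*z**2)
-11 - 69*B(-3, 1 + 0) = -11 - 828*(1 + 0)**2 = -11 - 828*1**2 = -11 - 828 = -839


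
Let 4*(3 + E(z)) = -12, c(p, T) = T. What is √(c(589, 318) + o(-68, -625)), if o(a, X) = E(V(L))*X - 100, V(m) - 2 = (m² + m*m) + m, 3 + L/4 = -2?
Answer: 8*√62 ≈ 62.992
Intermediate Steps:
L = -20 (L = -12 + 4*(-2) = -12 - 8 = -20)
V(m) = 2 + m + 2*m² (V(m) = 2 + ((m² + m*m) + m) = 2 + ((m² + m²) + m) = 2 + (2*m² + m) = 2 + (m + 2*m²) = 2 + m + 2*m²)
E(z) = -6 (E(z) = -3 + (¼)*(-12) = -3 - 3 = -6)
o(a, X) = -100 - 6*X (o(a, X) = -6*X - 100 = -100 - 6*X)
√(c(589, 318) + o(-68, -625)) = √(318 + (-100 - 6*(-625))) = √(318 + (-100 + 3750)) = √(318 + 3650) = √3968 = 8*√62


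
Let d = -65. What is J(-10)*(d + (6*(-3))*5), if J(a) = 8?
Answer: -1240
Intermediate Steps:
J(-10)*(d + (6*(-3))*5) = 8*(-65 + (6*(-3))*5) = 8*(-65 - 18*5) = 8*(-65 - 90) = 8*(-155) = -1240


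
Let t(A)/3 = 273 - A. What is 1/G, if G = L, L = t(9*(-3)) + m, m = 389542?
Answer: 1/390442 ≈ 2.5612e-6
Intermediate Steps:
t(A) = 819 - 3*A (t(A) = 3*(273 - A) = 819 - 3*A)
L = 390442 (L = (819 - 27*(-3)) + 389542 = (819 - 3*(-27)) + 389542 = (819 + 81) + 389542 = 900 + 389542 = 390442)
G = 390442
1/G = 1/390442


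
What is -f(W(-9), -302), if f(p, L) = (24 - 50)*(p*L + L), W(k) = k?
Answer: 62816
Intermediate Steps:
f(p, L) = -26*L - 26*L*p (f(p, L) = -26*(L*p + L) = -26*(L + L*p) = -26*L - 26*L*p)
-f(W(-9), -302) = -(-26)*(-302)*(1 - 9) = -(-26)*(-302)*(-8) = -1*(-62816) = 62816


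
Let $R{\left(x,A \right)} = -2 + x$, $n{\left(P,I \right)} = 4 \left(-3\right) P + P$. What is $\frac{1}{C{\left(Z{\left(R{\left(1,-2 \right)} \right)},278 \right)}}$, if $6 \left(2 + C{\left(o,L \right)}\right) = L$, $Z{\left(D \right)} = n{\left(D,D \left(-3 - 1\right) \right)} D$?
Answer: $\frac{3}{133} \approx 0.022556$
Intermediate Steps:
$n{\left(P,I \right)} = - 11 P$ ($n{\left(P,I \right)} = - 12 P + P = - 11 P$)
$Z{\left(D \right)} = - 11 D^{2}$ ($Z{\left(D \right)} = - 11 D D = - 11 D^{2}$)
$C{\left(o,L \right)} = -2 + \frac{L}{6}$
$\frac{1}{C{\left(Z{\left(R{\left(1,-2 \right)} \right)},278 \right)}} = \frac{1}{-2 + \frac{1}{6} \cdot 278} = \frac{1}{-2 + \frac{139}{3}} = \frac{1}{\frac{133}{3}} = \frac{3}{133}$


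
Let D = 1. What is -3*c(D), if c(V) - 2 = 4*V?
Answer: -18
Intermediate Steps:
c(V) = 2 + 4*V
-3*c(D) = -3*(2 + 4*1) = -3*(2 + 4) = -3*6 = -18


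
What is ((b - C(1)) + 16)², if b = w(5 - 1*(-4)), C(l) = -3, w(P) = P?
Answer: 784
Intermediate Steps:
b = 9 (b = 5 - 1*(-4) = 5 + 4 = 9)
((b - C(1)) + 16)² = ((9 - 1*(-3)) + 16)² = ((9 + 3) + 16)² = (12 + 16)² = 28² = 784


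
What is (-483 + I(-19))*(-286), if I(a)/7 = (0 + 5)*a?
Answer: 328328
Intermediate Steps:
I(a) = 35*a (I(a) = 7*((0 + 5)*a) = 7*(5*a) = 35*a)
(-483 + I(-19))*(-286) = (-483 + 35*(-19))*(-286) = (-483 - 665)*(-286) = -1148*(-286) = 328328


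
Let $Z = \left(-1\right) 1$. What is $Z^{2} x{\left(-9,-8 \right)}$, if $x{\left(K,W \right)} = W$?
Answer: $-8$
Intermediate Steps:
$Z = -1$
$Z^{2} x{\left(-9,-8 \right)} = \left(-1\right)^{2} \left(-8\right) = 1 \left(-8\right) = -8$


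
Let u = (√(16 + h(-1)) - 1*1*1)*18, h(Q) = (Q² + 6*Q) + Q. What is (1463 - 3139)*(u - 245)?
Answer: 440788 - 30168*√10 ≈ 3.4539e+5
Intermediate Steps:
h(Q) = Q² + 7*Q
u = -18 + 18*√10 (u = (√(16 - (7 - 1)) - 1*1*1)*18 = (√(16 - 1*6) - 1*1)*18 = (√(16 - 6) - 1)*18 = (√10 - 1)*18 = (-1 + √10)*18 = -18 + 18*√10 ≈ 38.921)
(1463 - 3139)*(u - 245) = (1463 - 3139)*((-18 + 18*√10) - 245) = -1676*(-263 + 18*√10) = 440788 - 30168*√10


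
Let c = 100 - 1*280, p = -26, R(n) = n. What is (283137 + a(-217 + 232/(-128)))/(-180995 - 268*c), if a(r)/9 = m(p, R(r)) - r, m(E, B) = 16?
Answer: -912801/424816 ≈ -2.1487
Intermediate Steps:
a(r) = 144 - 9*r (a(r) = 9*(16 - r) = 144 - 9*r)
c = -180 (c = 100 - 280 = -180)
(283137 + a(-217 + 232/(-128)))/(-180995 - 268*c) = (283137 + (144 - 9*(-217 + 232/(-128))))/(-180995 - 268*(-180)) = (283137 + (144 - 9*(-217 + 232*(-1/128))))/(-180995 + 48240) = (283137 + (144 - 9*(-217 - 29/16)))/(-132755) = (283137 + (144 - 9*(-3501/16)))*(-1/132755) = (283137 + (144 + 31509/16))*(-1/132755) = (283137 + 33813/16)*(-1/132755) = (4564005/16)*(-1/132755) = -912801/424816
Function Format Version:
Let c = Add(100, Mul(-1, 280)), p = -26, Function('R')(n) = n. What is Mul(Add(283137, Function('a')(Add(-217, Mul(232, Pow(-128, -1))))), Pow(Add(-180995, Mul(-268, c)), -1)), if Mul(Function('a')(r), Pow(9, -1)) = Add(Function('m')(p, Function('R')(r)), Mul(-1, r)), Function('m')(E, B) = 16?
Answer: Rational(-912801, 424816) ≈ -2.1487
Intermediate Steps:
Function('a')(r) = Add(144, Mul(-9, r)) (Function('a')(r) = Mul(9, Add(16, Mul(-1, r))) = Add(144, Mul(-9, r)))
c = -180 (c = Add(100, -280) = -180)
Mul(Add(283137, Function('a')(Add(-217, Mul(232, Pow(-128, -1))))), Pow(Add(-180995, Mul(-268, c)), -1)) = Mul(Add(283137, Add(144, Mul(-9, Add(-217, Mul(232, Pow(-128, -1)))))), Pow(Add(-180995, Mul(-268, -180)), -1)) = Mul(Add(283137, Add(144, Mul(-9, Add(-217, Mul(232, Rational(-1, 128)))))), Pow(Add(-180995, 48240), -1)) = Mul(Add(283137, Add(144, Mul(-9, Add(-217, Rational(-29, 16))))), Pow(-132755, -1)) = Mul(Add(283137, Add(144, Mul(-9, Rational(-3501, 16)))), Rational(-1, 132755)) = Mul(Add(283137, Add(144, Rational(31509, 16))), Rational(-1, 132755)) = Mul(Add(283137, Rational(33813, 16)), Rational(-1, 132755)) = Mul(Rational(4564005, 16), Rational(-1, 132755)) = Rational(-912801, 424816)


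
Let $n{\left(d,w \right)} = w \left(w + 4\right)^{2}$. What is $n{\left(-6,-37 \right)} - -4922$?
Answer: $-35371$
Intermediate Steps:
$n{\left(d,w \right)} = w \left(4 + w\right)^{2}$
$n{\left(-6,-37 \right)} - -4922 = - 37 \left(4 - 37\right)^{2} - -4922 = - 37 \left(-33\right)^{2} + 4922 = \left(-37\right) 1089 + 4922 = -40293 + 4922 = -35371$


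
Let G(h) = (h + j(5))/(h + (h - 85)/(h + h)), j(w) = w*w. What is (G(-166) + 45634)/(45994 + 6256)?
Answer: 417262281/477747875 ≈ 0.87339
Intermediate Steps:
j(w) = w²
G(h) = (25 + h)/(h + (-85 + h)/(2*h)) (G(h) = (h + 5²)/(h + (h - 85)/(h + h)) = (h + 25)/(h + (-85 + h)/((2*h))) = (25 + h)/(h + (-85 + h)*(1/(2*h))) = (25 + h)/(h + (-85 + h)/(2*h)))
(G(-166) + 45634)/(45994 + 6256) = (2*(-166)*(25 - 166)/(-85 - 166 + 2*(-166)²) + 45634)/(45994 + 6256) = (2*(-166)*(-141)/(-85 - 166 + 2*27556) + 45634)/52250 = (2*(-166)*(-141)/(-85 - 166 + 55112) + 45634)*(1/52250) = (2*(-166)*(-141)/54861 + 45634)*(1/52250) = (2*(-166)*(1/54861)*(-141) + 45634)*(1/52250) = (15604/18287 + 45634)*(1/52250) = (834524562/18287)*(1/52250) = 417262281/477747875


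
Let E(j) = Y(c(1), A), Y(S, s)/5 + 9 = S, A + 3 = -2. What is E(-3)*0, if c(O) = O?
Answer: 0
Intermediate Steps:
A = -5 (A = -3 - 2 = -5)
Y(S, s) = -45 + 5*S
E(j) = -40 (E(j) = -45 + 5*1 = -45 + 5 = -40)
E(-3)*0 = -40*0 = 0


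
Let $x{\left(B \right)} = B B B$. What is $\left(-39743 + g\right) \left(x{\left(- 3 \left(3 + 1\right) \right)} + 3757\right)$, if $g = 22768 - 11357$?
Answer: $-57485628$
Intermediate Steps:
$g = 11411$
$x{\left(B \right)} = B^{3}$ ($x{\left(B \right)} = B^{2} B = B^{3}$)
$\left(-39743 + g\right) \left(x{\left(- 3 \left(3 + 1\right) \right)} + 3757\right) = \left(-39743 + 11411\right) \left(\left(- 3 \left(3 + 1\right)\right)^{3} + 3757\right) = - 28332 \left(\left(- 3 \cdot 4\right)^{3} + 3757\right) = - 28332 \left(\left(\left(-1\right) 12\right)^{3} + 3757\right) = - 28332 \left(\left(-12\right)^{3} + 3757\right) = - 28332 \left(-1728 + 3757\right) = \left(-28332\right) 2029 = -57485628$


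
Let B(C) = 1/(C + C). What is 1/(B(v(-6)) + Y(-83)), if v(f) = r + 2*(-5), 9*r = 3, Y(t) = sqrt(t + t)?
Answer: -174/558433 - 3364*I*sqrt(166)/558433 ≈ -0.00031159 - 0.077614*I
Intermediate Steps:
Y(t) = sqrt(2)*sqrt(t) (Y(t) = sqrt(2*t) = sqrt(2)*sqrt(t))
r = 1/3 (r = (1/9)*3 = 1/3 ≈ 0.33333)
v(f) = -29/3 (v(f) = 1/3 + 2*(-5) = 1/3 - 10 = -29/3)
B(C) = 1/(2*C)
1/(B(v(-6)) + Y(-83)) = 1/(1/(2*(-29/3)) + sqrt(2)*sqrt(-83)) = 1/((1/2)*(-3/29) + sqrt(2)*(I*sqrt(83))) = 1/(-3/58 + I*sqrt(166))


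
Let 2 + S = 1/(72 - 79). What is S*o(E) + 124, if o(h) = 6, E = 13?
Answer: 778/7 ≈ 111.14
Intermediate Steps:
S = -15/7 (S = -2 + 1/(72 - 79) = -2 + 1/(-7) = -2 - ⅐ = -15/7 ≈ -2.1429)
S*o(E) + 124 = -15/7*6 + 124 = -90/7 + 124 = 778/7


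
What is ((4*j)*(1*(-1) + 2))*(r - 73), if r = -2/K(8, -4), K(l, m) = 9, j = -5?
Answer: 13180/9 ≈ 1464.4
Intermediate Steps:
r = -2/9 ≈ -0.22222
((4*j)*(1*(-1) + 2))*(r - 73) = ((4*(-5))*(1*(-1) + 2))*(-2/9 - 73) = -20*(-1 + 2)*(-659/9) = -20*1*(-659/9) = -20*(-659/9) = 13180/9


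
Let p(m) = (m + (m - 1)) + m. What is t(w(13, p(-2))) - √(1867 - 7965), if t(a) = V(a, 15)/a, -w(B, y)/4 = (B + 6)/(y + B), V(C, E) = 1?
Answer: -3/38 - I*√6098 ≈ -0.078947 - 78.09*I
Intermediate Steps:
p(m) = -1 + 3*m (p(m) = (m + (-1 + m)) + m = (-1 + 2*m) + m = -1 + 3*m)
w(B, y) = -4*(6 + B)/(B + y) (w(B, y) = -4*(B + 6)/(y + B) = -4*(6 + B)/(B + y))
t(a) = 1/a
t(w(13, p(-2))) - √(1867 - 7965) = 1/(4*(-6 - 1*13)/(13 + (-1 + 3*(-2)))) - √(1867 - 7965) = 1/(4*(-6 - 13)/(13 + (-1 - 6))) - √(-6098) = 1/(4*(-19)/(13 - 7)) - I*√6098 = 1/(4*(-19)/6) - I*√6098 = 1/(4*(⅙)*(-19)) - I*√6098 = 1/(-38/3) - I*√6098 = -3/38 - I*√6098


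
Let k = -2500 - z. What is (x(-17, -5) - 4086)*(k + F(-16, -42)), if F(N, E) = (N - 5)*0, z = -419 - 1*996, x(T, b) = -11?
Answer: 4445245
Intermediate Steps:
z = -1415 (z = -419 - 996 = -1415)
F(N, E) = 0 (F(N, E) = (-5 + N)*0 = 0)
k = -1085 (k = -2500 - 1*(-1415) = -2500 + 1415 = -1085)
(x(-17, -5) - 4086)*(k + F(-16, -42)) = (-11 - 4086)*(-1085 + 0) = -4097*(-1085) = 4445245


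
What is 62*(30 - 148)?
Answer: -7316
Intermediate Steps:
62*(30 - 148) = 62*(-118) = -7316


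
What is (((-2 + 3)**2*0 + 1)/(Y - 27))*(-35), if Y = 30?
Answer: -35/3 ≈ -11.667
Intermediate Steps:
(((-2 + 3)**2*0 + 1)/(Y - 27))*(-35) = (((-2 + 3)**2*0 + 1)/(30 - 27))*(-35) = ((1**2*0 + 1)/3)*(-35) = ((1*0 + 1)*(1/3))*(-35) = ((0 + 1)*(1/3))*(-35) = (1*(1/3))*(-35) = (1/3)*(-35) = -35/3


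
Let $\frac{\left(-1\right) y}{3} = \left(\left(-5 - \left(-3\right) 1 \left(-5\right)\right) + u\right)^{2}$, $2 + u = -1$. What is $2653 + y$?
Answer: $1066$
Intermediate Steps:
$u = -3$ ($u = -2 - 1 = -3$)
$y = -1587$ ($y = - 3 \left(\left(-5 - \left(-3\right) 1 \left(-5\right)\right) - 3\right)^{2} = - 3 \left(\left(-5 - \left(-3\right) \left(-5\right)\right) - 3\right)^{2} = - 3 \left(\left(-5 - 15\right) - 3\right)^{2} = - 3 \left(-20 - 3\right)^{2} = - 3 \left(-23\right)^{2} = \left(-3\right) 529 = -1587$)
$2653 + y = 2653 - 1587 = 1066$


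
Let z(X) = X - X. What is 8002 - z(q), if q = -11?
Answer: 8002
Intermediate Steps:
z(X) = 0
8002 - z(q) = 8002 - 1*0 = 8002 + 0 = 8002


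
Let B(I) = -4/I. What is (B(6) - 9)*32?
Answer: -928/3 ≈ -309.33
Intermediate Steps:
(B(6) - 9)*32 = (-4/6 - 9)*32 = (-4*⅙ - 9)*32 = (-⅔ - 9)*32 = -29/3*32 = -928/3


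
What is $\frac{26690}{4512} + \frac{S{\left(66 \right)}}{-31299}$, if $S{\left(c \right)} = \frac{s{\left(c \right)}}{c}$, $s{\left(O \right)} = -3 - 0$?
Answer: $\frac{1531512611}{258905328} \approx 5.9153$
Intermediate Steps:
$s{\left(O \right)} = -3$ ($s{\left(O \right)} = -3 + 0 = -3$)
$S{\left(c \right)} = - \frac{3}{c}$
$\frac{26690}{4512} + \frac{S{\left(66 \right)}}{-31299} = \frac{26690}{4512} + \frac{\left(-3\right) \frac{1}{66}}{-31299} = 26690 \cdot \frac{1}{4512} + \left(-3\right) \frac{1}{66} \left(- \frac{1}{31299}\right) = \frac{13345}{2256} - - \frac{1}{688578} = \frac{13345}{2256} + \frac{1}{688578} = \frac{1531512611}{258905328}$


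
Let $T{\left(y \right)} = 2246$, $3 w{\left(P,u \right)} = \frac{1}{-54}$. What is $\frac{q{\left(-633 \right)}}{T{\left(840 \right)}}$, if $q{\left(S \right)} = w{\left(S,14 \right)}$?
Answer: $- \frac{1}{363852} \approx -2.7484 \cdot 10^{-6}$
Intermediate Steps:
$w{\left(P,u \right)} = - \frac{1}{162}$ ($w{\left(P,u \right)} = \frac{1}{3 \left(-54\right)} = \frac{1}{3} \left(- \frac{1}{54}\right) = - \frac{1}{162}$)
$q{\left(S \right)} = - \frac{1}{162}$
$\frac{q{\left(-633 \right)}}{T{\left(840 \right)}} = - \frac{1}{162 \cdot 2246} = \left(- \frac{1}{162}\right) \frac{1}{2246} = - \frac{1}{363852}$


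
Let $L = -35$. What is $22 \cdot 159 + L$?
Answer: $3463$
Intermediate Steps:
$22 \cdot 159 + L = 22 \cdot 159 - 35 = 3498 - 35 = 3463$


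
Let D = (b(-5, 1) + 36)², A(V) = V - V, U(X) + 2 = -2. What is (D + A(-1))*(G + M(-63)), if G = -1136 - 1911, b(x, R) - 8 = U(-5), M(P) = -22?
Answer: -4910400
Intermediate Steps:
U(X) = -4 (U(X) = -2 - 2 = -4)
A(V) = 0
b(x, R) = 4 (b(x, R) = 8 - 4 = 4)
D = 1600 (D = (4 + 36)² = 40² = 1600)
G = -3047
(D + A(-1))*(G + M(-63)) = (1600 + 0)*(-3047 - 22) = 1600*(-3069) = -4910400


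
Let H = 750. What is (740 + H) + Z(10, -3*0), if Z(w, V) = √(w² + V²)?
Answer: 1500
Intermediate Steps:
Z(w, V) = √(V² + w²)
(740 + H) + Z(10, -3*0) = (740 + 750) + √((-3*0)² + 10²) = 1490 + √(0² + 100) = 1490 + √(0 + 100) = 1490 + √100 = 1490 + 10 = 1500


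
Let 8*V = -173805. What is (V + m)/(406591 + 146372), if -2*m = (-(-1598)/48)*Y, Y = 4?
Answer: -523013/13271112 ≈ -0.039410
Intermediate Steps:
V = -173805/8 (V = (⅛)*(-173805) = -173805/8 ≈ -21726.)
m = -799/12 (m = -(-(-1598)/48)*4/2 = -(-47*(-17/24))*4/2 = -799*4/48 = -½*799/6 = -799/12 ≈ -66.583)
(V + m)/(406591 + 146372) = (-173805/8 - 799/12)/(406591 + 146372) = -523013/24/552963 = -523013/24*1/552963 = -523013/13271112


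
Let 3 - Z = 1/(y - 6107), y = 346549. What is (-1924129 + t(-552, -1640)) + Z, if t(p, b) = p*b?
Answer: -346857969933/340442 ≈ -1.0188e+6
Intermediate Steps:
Z = 1021325/340442 (Z = 3 - 1/(346549 - 6107) = 3 - 1/340442 = 1021325/340442 ≈ 3.0000)
t(p, b) = b*p
(-1924129 + t(-552, -1640)) + Z = (-1924129 - 1640*(-552)) + 1021325/340442 = (-1924129 + 905280) + 1021325/340442 = -1018849 + 1021325/340442 = -346857969933/340442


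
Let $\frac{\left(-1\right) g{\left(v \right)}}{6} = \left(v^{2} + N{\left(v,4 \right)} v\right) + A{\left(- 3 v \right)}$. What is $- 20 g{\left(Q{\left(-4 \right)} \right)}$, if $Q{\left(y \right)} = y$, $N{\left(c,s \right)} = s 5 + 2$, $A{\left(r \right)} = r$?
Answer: $-7200$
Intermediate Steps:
$N{\left(c,s \right)} = 2 + 5 s$ ($N{\left(c,s \right)} = 5 s + 2 = 2 + 5 s$)
$g{\left(v \right)} = - 114 v - 6 v^{2}$ ($g{\left(v \right)} = - 6 \left(\left(v^{2} + \left(2 + 5 \cdot 4\right) v\right) - 3 v\right) = - 6 \left(\left(v^{2} + \left(2 + 20\right) v\right) - 3 v\right) = - 6 \left(\left(v^{2} + 22 v\right) - 3 v\right) = - 6 \left(v^{2} + 19 v\right) = - 114 v - 6 v^{2}$)
$- 20 g{\left(Q{\left(-4 \right)} \right)} = - 20 \cdot 6 \left(-4\right) \left(-19 - -4\right) = - 20 \cdot 6 \left(-4\right) \left(-19 + 4\right) = - 20 \cdot 6 \left(-4\right) \left(-15\right) = \left(-20\right) 360 = -7200$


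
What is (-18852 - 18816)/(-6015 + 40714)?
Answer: -37668/34699 ≈ -1.0856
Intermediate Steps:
(-18852 - 18816)/(-6015 + 40714) = -37668/34699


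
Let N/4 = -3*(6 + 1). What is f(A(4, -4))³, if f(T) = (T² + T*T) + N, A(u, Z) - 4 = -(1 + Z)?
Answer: 2744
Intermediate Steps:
A(u, Z) = 3 - Z (A(u, Z) = 4 - (1 + Z) = 4 + (-1 - Z) = 3 - Z)
N = -84 (N = 4*(-3*(6 + 1)) = 4*(-3*7) = 4*(-21) = -84)
f(T) = -84 + 2*T² (f(T) = (T² + T*T) - 84 = (T² + T²) - 84 = 2*T² - 84 = -84 + 2*T²)
f(A(4, -4))³ = (-84 + 2*(3 - 1*(-4))²)³ = (-84 + 2*(3 + 4)²)³ = (-84 + 2*7²)³ = (-84 + 2*49)³ = (-84 + 98)³ = 14³ = 2744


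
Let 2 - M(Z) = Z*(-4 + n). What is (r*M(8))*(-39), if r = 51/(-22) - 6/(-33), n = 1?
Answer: 23829/11 ≈ 2166.3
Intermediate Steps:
M(Z) = 2 + 3*Z (M(Z) = 2 - Z*(-4 + 1) = 2 - Z*(-3) = 2 - (-3)*Z = 2 + 3*Z)
r = -47/22 (r = 51*(-1/22) - 6*(-1/33) = -51/22 + 2/11 = -47/22 ≈ -2.1364)
(r*M(8))*(-39) = -47*(2 + 3*8)/22*(-39) = -47*(2 + 24)/22*(-39) = -47/22*26*(-39) = -611/11*(-39) = 23829/11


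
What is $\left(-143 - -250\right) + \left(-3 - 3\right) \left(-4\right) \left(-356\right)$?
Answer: $-8437$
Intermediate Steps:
$\left(-143 - -250\right) + \left(-3 - 3\right) \left(-4\right) \left(-356\right) = \left(-143 + 250\right) + \left(-6\right) \left(-4\right) \left(-356\right) = 107 + 24 \left(-356\right) = 107 - 8544 = -8437$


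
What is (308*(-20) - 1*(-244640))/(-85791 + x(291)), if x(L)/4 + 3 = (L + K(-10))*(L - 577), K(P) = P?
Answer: -238480/407267 ≈ -0.58556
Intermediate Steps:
x(L) = -12 + 4*(-577 + L)*(-10 + L) (x(L) = -12 + 4*((L - 10)*(L - 577)) = -12 + 4*((-10 + L)*(-577 + L)) = -12 + 4*((-577 + L)*(-10 + L)) = -12 + 4*(-577 + L)*(-10 + L))
(308*(-20) - 1*(-244640))/(-85791 + x(291)) = (308*(-20) - 1*(-244640))/(-85791 + (23068 - 2348*291 + 4*291**2)) = (-6160 + 244640)/(-85791 + (23068 - 683268 + 4*84681)) = 238480/(-85791 + (23068 - 683268 + 338724)) = 238480/(-85791 - 321476) = 238480/(-407267) = 238480*(-1/407267) = -238480/407267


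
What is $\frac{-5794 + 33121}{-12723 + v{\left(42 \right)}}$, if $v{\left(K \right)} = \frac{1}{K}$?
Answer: $- \frac{1147734}{534365} \approx -2.1478$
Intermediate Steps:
$\frac{-5794 + 33121}{-12723 + v{\left(42 \right)}} = \frac{-5794 + 33121}{-12723 + \frac{1}{42}} = \frac{27327}{-12723 + \frac{1}{42}} = \frac{27327}{- \frac{534365}{42}} = 27327 \left(- \frac{42}{534365}\right) = - \frac{1147734}{534365}$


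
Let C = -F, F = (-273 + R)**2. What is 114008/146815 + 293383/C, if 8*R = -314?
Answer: -511315808312/229031546815 ≈ -2.2325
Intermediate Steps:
R = -157/4 (R = (1/8)*(-314) = -157/4 ≈ -39.250)
F = 1560001/16 (F = (-273 - 157/4)**2 = (-1249/4)**2 = 1560001/16 ≈ 97500.)
C = -1560001/16 (C = -1*1560001/16 = -1560001/16 ≈ -97500.)
114008/146815 + 293383/C = 114008/146815 + 293383/(-1560001/16) = 114008*(1/146815) + 293383*(-16/1560001) = 114008/146815 - 4694128/1560001 = -511315808312/229031546815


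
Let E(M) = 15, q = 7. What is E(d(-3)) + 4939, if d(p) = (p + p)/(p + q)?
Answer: 4954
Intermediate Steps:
d(p) = 2*p/(7 + p) (d(p) = (p + p)/(p + 7) = (2*p)/(7 + p) = 2*p/(7 + p))
E(d(-3)) + 4939 = 15 + 4939 = 4954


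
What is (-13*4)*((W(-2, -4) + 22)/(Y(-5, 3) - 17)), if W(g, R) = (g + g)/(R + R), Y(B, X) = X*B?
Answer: 585/16 ≈ 36.563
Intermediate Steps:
Y(B, X) = B*X
W(g, R) = g/R (W(g, R) = (2*g)/((2*R)) = (2*g)*(1/(2*R)) = g/R)
(-13*4)*((W(-2, -4) + 22)/(Y(-5, 3) - 17)) = (-13*4)*((-2/(-4) + 22)/(-5*3 - 17)) = -52*(-2*(-1/4) + 22)/(-15 - 17) = -52*(1/2 + 22)/(-32) = -1170*(-1)/32 = -52*(-45/64) = 585/16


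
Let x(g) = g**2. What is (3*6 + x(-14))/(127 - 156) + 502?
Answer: 14344/29 ≈ 494.62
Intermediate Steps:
(3*6 + x(-14))/(127 - 156) + 502 = (3*6 + (-14)**2)/(127 - 156) + 502 = (18 + 196)/(-29) + 502 = 214*(-1/29) + 502 = -214/29 + 502 = 14344/29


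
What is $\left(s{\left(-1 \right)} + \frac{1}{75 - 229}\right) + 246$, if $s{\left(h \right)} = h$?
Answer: $\frac{37729}{154} \approx 244.99$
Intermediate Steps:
$\left(s{\left(-1 \right)} + \frac{1}{75 - 229}\right) + 246 = \left(-1 + \frac{1}{75 - 229}\right) + 246 = \left(-1 + \frac{1}{-154}\right) + 246 = \left(-1 - \frac{1}{154}\right) + 246 = - \frac{155}{154} + 246 = \frac{37729}{154}$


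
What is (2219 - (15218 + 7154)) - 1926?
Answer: -22079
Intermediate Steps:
(2219 - (15218 + 7154)) - 1926 = (2219 - 1*22372) - 1926 = (2219 - 22372) - 1926 = -20153 - 1926 = -22079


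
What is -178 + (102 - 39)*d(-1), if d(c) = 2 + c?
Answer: -115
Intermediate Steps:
-178 + (102 - 39)*d(-1) = -178 + (102 - 39)*(2 - 1) = -178 + 63*1 = -178 + 63 = -115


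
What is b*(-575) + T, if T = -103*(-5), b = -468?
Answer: 269615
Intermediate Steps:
T = 515
b*(-575) + T = -468*(-575) + 515 = 269100 + 515 = 269615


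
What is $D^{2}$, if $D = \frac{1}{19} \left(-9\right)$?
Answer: $\frac{81}{361} \approx 0.22438$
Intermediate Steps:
$D = - \frac{9}{19}$ ($D = \frac{1}{19} \left(-9\right) = - \frac{9}{19} \approx -0.47368$)
$D^{2} = \left(- \frac{9}{19}\right)^{2} = \frac{81}{361}$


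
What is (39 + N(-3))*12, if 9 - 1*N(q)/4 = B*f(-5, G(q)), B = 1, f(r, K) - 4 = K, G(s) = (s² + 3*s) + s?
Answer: 852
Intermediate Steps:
G(s) = s² + 4*s
f(r, K) = 4 + K
N(q) = 20 - 4*q*(4 + q) (N(q) = 36 - 4*(4 + q*(4 + q)) = 36 + (-16 - 4*q*(4 + q)) = 20 - 4*q*(4 + q))
(39 + N(-3))*12 = (39 + (20 - 4*(-3)*(4 - 3)))*12 = (39 + (20 - 4*(-3)*1))*12 = (39 + (20 + 12))*12 = (39 + 32)*12 = 71*12 = 852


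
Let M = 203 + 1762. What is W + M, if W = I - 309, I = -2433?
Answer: -777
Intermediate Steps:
M = 1965
W = -2742 (W = -2433 - 309 = -2742)
W + M = -2742 + 1965 = -777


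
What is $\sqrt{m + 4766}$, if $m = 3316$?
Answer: $3 \sqrt{898} \approx 89.9$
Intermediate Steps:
$\sqrt{m + 4766} = \sqrt{3316 + 4766} = \sqrt{8082} = 3 \sqrt{898}$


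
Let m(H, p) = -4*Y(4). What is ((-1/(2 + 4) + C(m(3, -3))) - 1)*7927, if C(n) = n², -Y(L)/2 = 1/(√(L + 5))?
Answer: 848189/18 ≈ 47122.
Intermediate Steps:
Y(L) = -2/√(5 + L) (Y(L) = -2/√(L + 5) = -2/√(5 + L))
m(H, p) = 8/3 (m(H, p) = -(-8)/√(5 + 4) = -(-8)/√9 = -(-8)/3 = -4*(-⅔) = 8/3)
((-1/(2 + 4) + C(m(3, -3))) - 1)*7927 = ((-1/(2 + 4) + (8/3)²) - 1)*7927 = ((-1/6 + 64/9) - 1)*7927 = ((-1*⅙ + 64/9) - 1)*7927 = ((-⅙ + 64/9) - 1)*7927 = (125/18 - 1)*7927 = (107/18)*7927 = 848189/18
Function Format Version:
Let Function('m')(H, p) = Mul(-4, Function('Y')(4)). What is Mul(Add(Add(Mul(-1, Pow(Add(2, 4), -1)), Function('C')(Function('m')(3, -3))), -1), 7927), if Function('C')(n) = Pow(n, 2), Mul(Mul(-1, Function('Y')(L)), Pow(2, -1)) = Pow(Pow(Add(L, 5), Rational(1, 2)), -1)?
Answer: Rational(848189, 18) ≈ 47122.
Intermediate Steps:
Function('Y')(L) = Mul(-2, Pow(Add(5, L), Rational(-1, 2))) (Function('Y')(L) = Mul(-2, Pow(Pow(Add(L, 5), Rational(1, 2)), -1)) = Mul(-2, Pow(Pow(Add(5, L), Rational(1, 2)), -1)) = Mul(-2, Pow(Add(5, L), Rational(-1, 2))))
Function('m')(H, p) = Rational(8, 3) (Function('m')(H, p) = Mul(-4, Mul(-2, Pow(Add(5, 4), Rational(-1, 2)))) = Mul(-4, Mul(-2, Pow(9, Rational(-1, 2)))) = Mul(-4, Mul(-2, Rational(1, 3))) = Mul(-4, Rational(-2, 3)) = Rational(8, 3))
Mul(Add(Add(Mul(-1, Pow(Add(2, 4), -1)), Function('C')(Function('m')(3, -3))), -1), 7927) = Mul(Add(Add(Mul(-1, Pow(Add(2, 4), -1)), Pow(Rational(8, 3), 2)), -1), 7927) = Mul(Add(Add(Mul(-1, Pow(6, -1)), Rational(64, 9)), -1), 7927) = Mul(Add(Add(Mul(-1, Rational(1, 6)), Rational(64, 9)), -1), 7927) = Mul(Add(Add(Rational(-1, 6), Rational(64, 9)), -1), 7927) = Mul(Add(Rational(125, 18), -1), 7927) = Mul(Rational(107, 18), 7927) = Rational(848189, 18)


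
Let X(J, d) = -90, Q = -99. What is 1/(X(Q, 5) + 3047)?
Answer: 1/2957 ≈ 0.00033818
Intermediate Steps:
1/(X(Q, 5) + 3047) = 1/(-90 + 3047) = 1/2957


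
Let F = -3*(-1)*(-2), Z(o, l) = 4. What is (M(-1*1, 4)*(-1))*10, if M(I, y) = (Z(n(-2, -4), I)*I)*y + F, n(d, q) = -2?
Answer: 220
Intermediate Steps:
F = -6 (F = 3*(-2) = -6)
M(I, y) = -6 + 4*I*y (M(I, y) = (4*I)*y - 6 = 4*I*y - 6 = -6 + 4*I*y)
(M(-1*1, 4)*(-1))*10 = ((-6 + 4*(-1*1)*4)*(-1))*10 = ((-6 + 4*(-1)*4)*(-1))*10 = ((-6 - 16)*(-1))*10 = -22*(-1)*10 = 22*10 = 220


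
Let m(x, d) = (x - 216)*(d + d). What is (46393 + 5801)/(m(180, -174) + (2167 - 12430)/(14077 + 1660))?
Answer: 273792326/65714291 ≈ 4.1664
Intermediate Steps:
m(x, d) = 2*d*(-216 + x) (m(x, d) = (-216 + x)*(2*d) = 2*d*(-216 + x))
(46393 + 5801)/(m(180, -174) + (2167 - 12430)/(14077 + 1660)) = (46393 + 5801)/(2*(-174)*(-216 + 180) + (2167 - 12430)/(14077 + 1660)) = 52194/(2*(-174)*(-36) - 10263/15737) = 52194/(12528 - 10263*1/15737) = 52194/(12528 - 10263/15737) = 52194/(197142873/15737) = 52194*(15737/197142873) = 273792326/65714291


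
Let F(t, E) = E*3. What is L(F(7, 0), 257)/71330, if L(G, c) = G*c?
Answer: 0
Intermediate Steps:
F(t, E) = 3*E
L(F(7, 0), 257)/71330 = ((3*0)*257)/71330 = (0*257)*(1/71330) = 0*(1/71330) = 0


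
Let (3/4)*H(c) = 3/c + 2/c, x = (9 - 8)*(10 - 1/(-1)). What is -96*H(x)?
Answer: -640/11 ≈ -58.182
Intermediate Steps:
x = 11 (x = 1*(10 - 1*(-1)) = 1*(10 + 1) = 1*11 = 11)
H(c) = 20/(3*c) (H(c) = 4*(3/c + 2/c)/3 = 4*(5/c)/3 = 20/(3*c))
-96*H(x) = -640/11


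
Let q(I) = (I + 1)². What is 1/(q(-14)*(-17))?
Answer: -1/2873 ≈ -0.00034807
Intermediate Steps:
q(I) = (1 + I)²
1/(q(-14)*(-17)) = 1/((1 - 14)²*(-17)) = 1/((-13)²*(-17)) = 1/(169*(-17)) = 1/(-2873) = -1/2873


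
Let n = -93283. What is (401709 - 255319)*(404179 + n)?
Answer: 45512065440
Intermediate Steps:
(401709 - 255319)*(404179 + n) = (401709 - 255319)*(404179 - 93283) = 146390*310896 = 45512065440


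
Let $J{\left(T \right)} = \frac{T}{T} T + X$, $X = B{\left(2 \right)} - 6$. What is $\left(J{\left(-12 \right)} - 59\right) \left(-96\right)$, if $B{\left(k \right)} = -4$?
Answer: $7776$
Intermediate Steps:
$X = -10$ ($X = -4 - 6 = -10$)
$J{\left(T \right)} = -10 + T$ ($J{\left(T \right)} = \frac{T}{T} T - 10 = 1 T - 10 = T - 10 = -10 + T$)
$\left(J{\left(-12 \right)} - 59\right) \left(-96\right) = \left(\left(-10 - 12\right) - 59\right) \left(-96\right) = \left(-22 - 59\right) \left(-96\right) = \left(-81\right) \left(-96\right) = 7776$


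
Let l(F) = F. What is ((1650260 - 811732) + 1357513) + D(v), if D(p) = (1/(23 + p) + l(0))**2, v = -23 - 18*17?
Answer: 205628495077/93636 ≈ 2.1960e+6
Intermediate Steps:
v = -329 (v = -23 - 306 = -329)
D(p) = (23 + p)**(-2) (D(p) = (1/(23 + p) + 0)**2 = (1/(23 + p))**2 = (23 + p)**(-2))
((1650260 - 811732) + 1357513) + D(v) = ((1650260 - 811732) + 1357513) + (23 - 329)**(-2) = (838528 + 1357513) + (-306)**(-2) = 2196041 + 1/93636 = 205628495077/93636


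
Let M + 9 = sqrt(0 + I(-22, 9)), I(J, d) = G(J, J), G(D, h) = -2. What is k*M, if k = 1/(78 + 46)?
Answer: -9/124 + I*sqrt(2)/124 ≈ -0.072581 + 0.011405*I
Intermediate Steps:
I(J, d) = -2
M = -9 + I*sqrt(2) (M = -9 + sqrt(0 - 2) = -9 + sqrt(-2) = -9 + I*sqrt(2) ≈ -9.0 + 1.4142*I)
k = 1/124 ≈ 0.0080645
k*M = (-9 + I*sqrt(2))/124 = -9/124 + I*sqrt(2)/124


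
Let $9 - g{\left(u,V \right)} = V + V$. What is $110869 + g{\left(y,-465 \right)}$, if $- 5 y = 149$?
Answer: $111808$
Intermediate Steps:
$y = - \frac{149}{5}$ ($y = \left(- \frac{1}{5}\right) 149 = - \frac{149}{5} \approx -29.8$)
$g{\left(u,V \right)} = 9 - 2 V$ ($g{\left(u,V \right)} = 9 - \left(V + V\right) = 9 - 2 V$)
$110869 + g{\left(y,-465 \right)} = 110869 + \left(9 - -930\right) = 110869 + \left(9 + 930\right) = 110869 + 939 = 111808$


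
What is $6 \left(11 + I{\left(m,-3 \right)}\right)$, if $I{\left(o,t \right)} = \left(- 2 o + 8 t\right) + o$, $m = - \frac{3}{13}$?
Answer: $- \frac{996}{13} \approx -76.615$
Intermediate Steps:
$m = - \frac{3}{13}$ ($m = \left(-3\right) \frac{1}{13} = - \frac{3}{13} \approx -0.23077$)
$I{\left(o,t \right)} = - o + 8 t$
$6 \left(11 + I{\left(m,-3 \right)}\right) = 6 \left(11 + \left(\left(-1\right) \left(- \frac{3}{13}\right) + 8 \left(-3\right)\right)\right) = 6 \left(11 + \left(\frac{3}{13} - 24\right)\right) = 6 \left(11 - \frac{309}{13}\right) = 6 \left(- \frac{166}{13}\right) = - \frac{996}{13}$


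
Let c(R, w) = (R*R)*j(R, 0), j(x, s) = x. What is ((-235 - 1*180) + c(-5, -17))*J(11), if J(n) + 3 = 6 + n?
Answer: -7560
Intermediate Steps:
J(n) = 3 + n (J(n) = -3 + (6 + n) = 3 + n)
c(R, w) = R³ (c(R, w) = (R*R)*R = R²*R = R³)
((-235 - 1*180) + c(-5, -17))*J(11) = ((-235 - 1*180) + (-5)³)*(3 + 11) = ((-235 - 180) - 125)*14 = (-415 - 125)*14 = -540*14 = -7560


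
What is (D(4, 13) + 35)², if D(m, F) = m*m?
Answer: 2601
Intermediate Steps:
D(m, F) = m²
(D(4, 13) + 35)² = (4² + 35)² = (16 + 35)² = 51² = 2601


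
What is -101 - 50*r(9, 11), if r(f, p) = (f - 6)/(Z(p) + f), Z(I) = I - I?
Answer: -353/3 ≈ -117.67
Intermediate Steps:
Z(I) = 0
r(f, p) = (-6 + f)/f (r(f, p) = (f - 6)/(0 + f) = (-6 + f)/f)
-101 - 50*r(9, 11) = -101 - 50*(-6 + 9)/9 = -101 - 50*3/9 = -101 - 50*1/3 = -101 - 50/3 = -353/3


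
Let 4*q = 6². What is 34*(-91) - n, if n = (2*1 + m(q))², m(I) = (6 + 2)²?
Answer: -7450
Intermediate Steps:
q = 9 (q = (¼)*6² = (¼)*36 = 9)
m(I) = 64 (m(I) = 8² = 64)
n = 4356 (n = (2*1 + 64)² = (2 + 64)² = 66² = 4356)
34*(-91) - n = 34*(-91) - 1*4356 = -3094 - 4356 = -7450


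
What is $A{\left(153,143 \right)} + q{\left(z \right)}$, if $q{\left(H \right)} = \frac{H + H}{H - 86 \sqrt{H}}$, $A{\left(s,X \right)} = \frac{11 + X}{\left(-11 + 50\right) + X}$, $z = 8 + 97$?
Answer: $\frac{77471}{94783} - \frac{172 \sqrt{105}}{7291} \approx 0.57562$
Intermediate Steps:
$z = 105$
$A{\left(s,X \right)} = \frac{11 + X}{39 + X}$
$q{\left(H \right)} = \frac{2 H}{H - 86 \sqrt{H}}$
$A{\left(153,143 \right)} + q{\left(z \right)} = \frac{11 + 143}{39 + 143} + 2 \cdot 105 \frac{1}{105 - 86 \sqrt{105}} = \frac{1}{182} \cdot 154 + \frac{210}{105 - 86 \sqrt{105}} = \frac{11}{13} + \frac{210}{105 - 86 \sqrt{105}}$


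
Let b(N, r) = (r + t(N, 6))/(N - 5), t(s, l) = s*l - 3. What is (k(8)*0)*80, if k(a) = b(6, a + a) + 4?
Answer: 0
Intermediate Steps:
t(s, l) = -3 + l*s (t(s, l) = l*s - 3 = -3 + l*s)
b(N, r) = (-3 + r + 6*N)/(-5 + N) (b(N, r) = (r + (-3 + 6*N))/(N - 5) = (-3 + r + 6*N)/(-5 + N))
k(a) = 37 + 2*a (k(a) = (-3 + (a + a) + 6*6)/(-5 + 6) + 4 = (-3 + 2*a + 36)/1 + 4 = 1*(33 + 2*a) + 4 = (33 + 2*a) + 4 = 37 + 2*a)
(k(8)*0)*80 = ((37 + 2*8)*0)*80 = ((37 + 16)*0)*80 = (53*0)*80 = 0*80 = 0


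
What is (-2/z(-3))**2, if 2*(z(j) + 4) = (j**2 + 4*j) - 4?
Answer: 16/225 ≈ 0.071111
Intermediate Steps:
z(j) = -6 + j**2/2 + 2*j (z(j) = -4 + ((j**2 + 4*j) - 4)/2 = -4 + (-4 + j**2 + 4*j)/2 = -4 + (-2 + j**2/2 + 2*j) = -6 + j**2/2 + 2*j)
(-2/z(-3))**2 = (-2/(-6 + (1/2)*(-3)**2 + 2*(-3)))**2 = (-2/(-6 + (1/2)*9 - 6))**2 = (-2/(-6 + 9/2 - 6))**2 = (-2/(-15/2))**2 = (-2/15*(-2))**2 = (4/15)**2 = 16/225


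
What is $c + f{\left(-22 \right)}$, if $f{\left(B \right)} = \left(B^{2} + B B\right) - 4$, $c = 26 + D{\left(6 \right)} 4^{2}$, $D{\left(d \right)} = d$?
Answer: $1086$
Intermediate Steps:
$c = 122$ ($c = 26 + 6 \cdot 4^{2} = 26 + 6 \cdot 16 = 26 + 96 = 122$)
$f{\left(B \right)} = -4 + 2 B^{2}$ ($f{\left(B \right)} = \left(B^{2} + B^{2}\right) - 4 = 2 B^{2} - 4 = -4 + 2 B^{2}$)
$c + f{\left(-22 \right)} = 122 - \left(4 - 2 \left(-22\right)^{2}\right) = 122 + \left(-4 + 2 \cdot 484\right) = 122 + \left(-4 + 968\right) = 122 + 964 = 1086$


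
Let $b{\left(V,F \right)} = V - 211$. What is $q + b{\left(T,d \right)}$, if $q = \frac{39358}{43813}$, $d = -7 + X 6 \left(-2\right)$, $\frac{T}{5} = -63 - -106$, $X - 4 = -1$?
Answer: $\frac{19510}{3983} \approx 4.8983$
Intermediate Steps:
$X = 3$ ($X = 4 - 1 = 3$)
$T = 215$ ($T = 5 \left(-63 - -106\right) = 5 \left(-63 + 106\right) = 5 \cdot 43 = 215$)
$d = -43$ ($d = -7 + 3 \cdot 6 \left(-2\right) = -7 + 3 \left(-12\right) = -7 - 36 = -43$)
$b{\left(V,F \right)} = -211 + V$
$q = \frac{3578}{3983}$ ($q = 39358 \cdot \frac{1}{43813} = \frac{3578}{3983} \approx 0.89832$)
$q + b{\left(T,d \right)} = \frac{3578}{3983} + \left(-211 + 215\right) = \frac{3578}{3983} + 4 = \frac{19510}{3983}$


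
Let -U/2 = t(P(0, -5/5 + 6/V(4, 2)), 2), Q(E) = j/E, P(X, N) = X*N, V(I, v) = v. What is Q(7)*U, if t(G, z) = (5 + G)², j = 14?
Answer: -100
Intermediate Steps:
P(X, N) = N*X
Q(E) = 14/E
U = -50 (U = -2*(5 + (-5/5 + 6/2)*0)² = -2*(5 + (-5*⅕ + 6*(½))*0)² = -2*(5 + (-1 + 3)*0)² = -2*(5 + 2*0)² = -2*(5 + 0)² = -2*5² = -2*25 = -50)
Q(7)*U = (14/7)*(-50) = (14*(⅐))*(-50) = 2*(-50) = -100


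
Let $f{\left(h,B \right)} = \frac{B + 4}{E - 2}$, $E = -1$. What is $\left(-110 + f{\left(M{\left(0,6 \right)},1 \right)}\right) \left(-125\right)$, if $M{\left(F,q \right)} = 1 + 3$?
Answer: $\frac{41875}{3} \approx 13958.0$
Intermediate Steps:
$M{\left(F,q \right)} = 4$
$f{\left(h,B \right)} = - \frac{4}{3} - \frac{B}{3}$ ($f{\left(h,B \right)} = \frac{B + 4}{-1 - 2} = \frac{4 + B}{-3} = \left(4 + B\right) \left(- \frac{1}{3}\right) = - \frac{4}{3} - \frac{B}{3}$)
$\left(-110 + f{\left(M{\left(0,6 \right)},1 \right)}\right) \left(-125\right) = \left(-110 - \frac{5}{3}\right) \left(-125\right) = \left(- \frac{335}{3}\right) \left(-125\right) = \frac{41875}{3}$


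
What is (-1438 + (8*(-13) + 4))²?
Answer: 2365444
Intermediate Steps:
(-1438 + (8*(-13) + 4))² = (-1438 + (-104 + 4))² = (-1438 - 100)² = (-1538)² = 2365444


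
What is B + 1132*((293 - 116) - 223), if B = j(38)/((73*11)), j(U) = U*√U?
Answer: -52072 + 38*√38/803 ≈ -52072.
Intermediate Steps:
j(U) = U^(3/2)
B = 38*√38/803 (B = 38^(3/2)/((73*11)) = (38*√38)/803 = (38*√38)*(1/803) = 38*√38/803 ≈ 0.29172)
B + 1132*((293 - 116) - 223) = 38*√38/803 + 1132*((293 - 116) - 223) = 38*√38/803 + 1132*(177 - 223) = 38*√38/803 + 1132*(-46) = 38*√38/803 - 52072 = -52072 + 38*√38/803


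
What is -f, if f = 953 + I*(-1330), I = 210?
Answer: 278347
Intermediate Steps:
f = -278347 (f = 953 + 210*(-1330) = 953 - 279300 = -278347)
-f = -1*(-278347) = 278347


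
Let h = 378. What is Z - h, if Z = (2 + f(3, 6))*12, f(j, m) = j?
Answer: -318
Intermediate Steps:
Z = 60 (Z = (2 + 3)*12 = 5*12 = 60)
Z - h = 60 - 1*378 = 60 - 378 = -318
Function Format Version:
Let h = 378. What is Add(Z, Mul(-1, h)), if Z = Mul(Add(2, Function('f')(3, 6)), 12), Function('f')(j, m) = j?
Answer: -318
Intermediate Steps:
Z = 60 (Z = Mul(Add(2, 3), 12) = Mul(5, 12) = 60)
Add(Z, Mul(-1, h)) = Add(60, Mul(-1, 378)) = Add(60, -378) = -318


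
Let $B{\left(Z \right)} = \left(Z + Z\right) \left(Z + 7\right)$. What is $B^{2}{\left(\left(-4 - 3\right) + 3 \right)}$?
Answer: $576$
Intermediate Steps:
$B{\left(Z \right)} = 2 Z \left(7 + Z\right)$
$B^{2}{\left(\left(-4 - 3\right) + 3 \right)} = \left(2 \left(\left(-4 - 3\right) + 3\right) \left(7 + \left(\left(-4 - 3\right) + 3\right)\right)\right)^{2} = \left(2 \left(-7 + 3\right) \left(7 + \left(-7 + 3\right)\right)\right)^{2} = \left(2 \left(-4\right) \left(7 - 4\right)\right)^{2} = \left(2 \left(-4\right) 3\right)^{2} = \left(-24\right)^{2} = 576$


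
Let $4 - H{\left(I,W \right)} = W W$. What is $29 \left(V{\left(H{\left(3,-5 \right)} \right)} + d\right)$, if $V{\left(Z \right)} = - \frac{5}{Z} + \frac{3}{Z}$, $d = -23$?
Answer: $- \frac{13949}{21} \approx -664.24$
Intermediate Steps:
$H{\left(I,W \right)} = 4 - W^{2}$ ($H{\left(I,W \right)} = 4 - W W = 4 - W^{2}$)
$V{\left(Z \right)} = - \frac{2}{Z}$
$29 \left(V{\left(H{\left(3,-5 \right)} \right)} + d\right) = 29 \left(- \frac{2}{4 - \left(-5\right)^{2}} - 23\right) = 29 \left(- \frac{2}{4 - 25} - 23\right) = 29 \left(- \frac{2}{-21} - 23\right) = 29 \left(\left(-2\right) \left(- \frac{1}{21}\right) - 23\right) = 29 \left(\frac{2}{21} - 23\right) = 29 \left(- \frac{481}{21}\right) = - \frac{13949}{21}$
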